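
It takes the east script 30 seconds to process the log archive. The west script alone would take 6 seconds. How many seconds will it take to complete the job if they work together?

5 seconds

With two workers the combined time is the product over the sum: 30·6/(30+6) = 180/36 = 5 seconds.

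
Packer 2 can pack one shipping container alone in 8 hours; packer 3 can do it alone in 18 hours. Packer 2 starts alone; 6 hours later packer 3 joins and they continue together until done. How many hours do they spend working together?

18/13 hours

In 6 hours packer 2 does 6/8 = 3/4 of the job, leaving 1/4.
Packer 2 and packer 3 together work at 13/72 per hour, so finishing takes 1/4 ÷ 13/72 = 18/13 hours.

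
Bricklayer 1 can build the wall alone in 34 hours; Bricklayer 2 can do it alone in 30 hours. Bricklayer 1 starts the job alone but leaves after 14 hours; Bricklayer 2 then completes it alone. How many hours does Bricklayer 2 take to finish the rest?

300/17 hours

In 14 hours Bricklayer 1 does 14/34 = 7/17 of the job, leaving 10/17.
Bricklayer 2 works at 1/30 per hour, so finishing takes 10/17 ÷ 1/30 = 300/17 hours.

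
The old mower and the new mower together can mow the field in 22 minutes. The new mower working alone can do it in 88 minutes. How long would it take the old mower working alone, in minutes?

Combined rate is 1/22 per minute.
Known contribution: 1/88 per minute.
So the old mower's rate is 1/22 − 1/88 = 3/88, meaning 88/3 minutes alone.

88/3 minutes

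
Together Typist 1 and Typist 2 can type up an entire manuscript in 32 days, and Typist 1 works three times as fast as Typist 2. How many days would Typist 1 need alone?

Let Typist 2's rate be r; then Typist 1's rate is 3r, so together (3 + 1)r = 4r = 1/32.
Thus r = 1/128 per day.
Typist 2 alone: 128 days; Typist 1 alone: 128/3 days.

128/3 days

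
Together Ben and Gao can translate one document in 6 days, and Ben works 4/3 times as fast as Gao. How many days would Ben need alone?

Let Gao's rate be r; then Ben's rate is (4/3)r, so together (4/3 + 1)r = (7/3)r = 1/6.
Thus r = 1/14 per day.
Gao alone: 14 days; Ben alone: 21/2 days.

21/2 days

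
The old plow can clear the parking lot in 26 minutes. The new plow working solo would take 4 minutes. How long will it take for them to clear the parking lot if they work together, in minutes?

52/15 minutes

Combined rate: 1/26 + 1/4 = (2 + 13)/52 = 15/52 per minute.
Time = 1 ÷ (15/52) = 52/15 minutes.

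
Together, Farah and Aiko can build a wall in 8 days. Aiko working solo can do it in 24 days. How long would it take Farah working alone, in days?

12 days

Combined rate is 1/8 per day.
Known contribution: 1/24 per day.
So Farah's rate is 1/8 − 1/24 = 1/12, meaning 12 days alone.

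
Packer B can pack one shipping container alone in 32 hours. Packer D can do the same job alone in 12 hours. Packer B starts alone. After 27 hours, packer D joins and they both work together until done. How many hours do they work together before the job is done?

In the first 27 hours packer B alone does 27/32 of the job, leaving 5/32.
Once everyone is working, combined rate: 1/32 + 1/12 = (3 + 8)/96 = 11/96 per hour.
Remaining 5/32 at 11/96 per hour takes 15/11 hours.

15/11 hours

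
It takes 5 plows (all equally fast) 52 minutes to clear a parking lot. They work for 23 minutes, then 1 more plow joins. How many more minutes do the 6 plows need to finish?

One plow does 1/260 of the job per minute.
After 23 minutes with 5 plows, 23/52 is done (29/52 left).
With 6 plows the rate is 6/260 = 3/130, so the rest takes 29/52 ÷ 3/130 = 145/6 minutes.

145/6 minutes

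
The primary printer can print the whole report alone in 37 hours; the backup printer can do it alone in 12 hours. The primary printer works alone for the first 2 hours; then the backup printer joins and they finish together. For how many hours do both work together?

60/7 hours

In 2 hours the primary printer does 2/37 of the job, leaving 35/37.
The primary printer and the backup printer together work at 49/444 per hour, so finishing takes 35/37 ÷ 49/444 = 60/7 hours.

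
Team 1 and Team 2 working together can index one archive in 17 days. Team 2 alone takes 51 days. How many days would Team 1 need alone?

Combined rate is 1/17 per day.
Known contribution: 1/51 per day.
So Team 1's rate is 1/17 − 1/51 = 2/51, meaning 51/2 days alone.

51/2 days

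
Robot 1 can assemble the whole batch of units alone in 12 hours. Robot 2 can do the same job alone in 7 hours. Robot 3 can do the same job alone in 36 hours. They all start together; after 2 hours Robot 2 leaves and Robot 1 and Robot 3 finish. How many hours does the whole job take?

45/7 hours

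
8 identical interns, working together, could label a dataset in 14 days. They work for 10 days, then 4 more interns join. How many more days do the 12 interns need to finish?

8/3 days

One intern does 1/112 of the job per day.
After 10 days with 8 interns, 5/7 is done (2/7 left).
With 12 interns the rate is 12/112 = 3/28, so the rest takes 2/7 ÷ 3/28 = 8/3 days.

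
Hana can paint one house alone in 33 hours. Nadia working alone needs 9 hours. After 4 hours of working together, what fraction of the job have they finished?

Combined rate: 1/33 + 1/9 = (3 + 11)/99 = 14/99 per hour.
In 4 hours they complete 4·14/99 = 56/99 of the job.

56/99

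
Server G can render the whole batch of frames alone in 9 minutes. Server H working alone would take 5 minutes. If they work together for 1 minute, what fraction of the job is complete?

Combined rate: 1/9 + 1/5 = (5 + 9)/45 = 14/45 per minute.
In 1 minute they complete 1·14/45 = 14/45 of the job.

14/45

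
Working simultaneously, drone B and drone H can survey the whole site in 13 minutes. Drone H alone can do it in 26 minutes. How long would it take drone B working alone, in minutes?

26 minutes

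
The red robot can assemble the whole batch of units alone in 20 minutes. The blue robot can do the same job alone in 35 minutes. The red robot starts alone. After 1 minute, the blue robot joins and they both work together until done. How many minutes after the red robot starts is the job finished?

144/11 minutes

In the first 1 minute the red robot alone does 1/20 of the job, leaving 19/20.
Once everyone is working, combined rate: 1/20 + 1/35 = (7 + 4)/140 = 11/140 per minute.
Remaining 19/20 at 11/140 per minute takes 133/11 minutes.
Total from the start = 1 + 133/11 = 144/11 minutes.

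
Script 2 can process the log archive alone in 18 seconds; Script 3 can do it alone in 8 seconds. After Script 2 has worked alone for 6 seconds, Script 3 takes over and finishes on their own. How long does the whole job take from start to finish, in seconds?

In 6 seconds Script 2 does 6/18 = 1/3 of the job, leaving 2/3.
Script 3 works at 1/8 per second, so finishing takes 2/3 ÷ 1/8 = 16/3 seconds.
Total time = 6 + 16/3 = 34/3 seconds.

34/3 seconds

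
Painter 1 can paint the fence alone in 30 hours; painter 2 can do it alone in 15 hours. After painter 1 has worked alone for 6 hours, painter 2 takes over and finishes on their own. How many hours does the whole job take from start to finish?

In 6 hours painter 1 does 6/30 = 1/5 of the job, leaving 4/5.
Painter 2 works at 1/15 per hour, so finishing takes 4/5 ÷ 1/15 = 12 hours.
Total time = 6 + 12 = 18 hours.

18 hours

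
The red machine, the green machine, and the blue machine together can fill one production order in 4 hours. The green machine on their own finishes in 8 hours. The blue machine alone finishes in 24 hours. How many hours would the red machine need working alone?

Combined rate is 1/4 per hour.
Known contribution: 1/8 + 1/24 = (3 + 1)/24 = 4/24 = 1/6 per hour.
So the red machine's rate is 1/4 − 1/6 = 1/12, meaning 12 hours alone.

12 hours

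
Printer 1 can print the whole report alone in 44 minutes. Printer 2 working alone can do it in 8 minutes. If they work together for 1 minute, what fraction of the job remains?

Combined rate: 1/44 + 1/8 = (2 + 11)/88 = 13/88 per minute.
In 1 minute they complete 1·13/88 = 13/88 of the job.
So 75/88 remains.

75/88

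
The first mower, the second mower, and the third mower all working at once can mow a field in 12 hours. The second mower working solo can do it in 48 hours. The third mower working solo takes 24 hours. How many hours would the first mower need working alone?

Combined rate is 1/12 per hour.
Known contribution: 1/48 + 1/24 = (1 + 2)/48 = 3/48 = 1/16 per hour.
So the first mower's rate is 1/12 − 1/16 = 1/48, meaning 48 hours alone.

48 hours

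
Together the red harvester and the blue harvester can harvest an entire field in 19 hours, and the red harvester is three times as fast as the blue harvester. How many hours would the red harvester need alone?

Let the blue harvester's rate be r; then the red harvester's rate is 3r, so together (3 + 1)r = 4r = 1/19.
Thus r = 1/76 per hour.
The blue harvester alone: 76 hours; the red harvester alone: 76/3 hours.

76/3 hours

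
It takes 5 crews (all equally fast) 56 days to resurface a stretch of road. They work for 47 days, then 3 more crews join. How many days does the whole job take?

One crew does 1/280 of the job per day.
After 47 days with 5 crews, 47/56 is done (9/56 left).
With 8 crews the rate is 8/280 = 1/35, so the rest takes 9/56 ÷ 1/35 = 45/8 days.
Total = 47 + 45/8 = 421/8 days.

421/8 days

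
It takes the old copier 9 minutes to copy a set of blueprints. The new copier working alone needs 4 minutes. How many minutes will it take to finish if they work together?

Combined rate: 1/9 + 1/4 = (4 + 9)/36 = 13/36 per minute.
Time = 1 ÷ (13/36) = 36/13 minutes.

36/13 minutes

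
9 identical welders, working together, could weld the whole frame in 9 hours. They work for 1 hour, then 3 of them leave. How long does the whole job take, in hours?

One welder does 1/81 of the job per hour.
After 1 hour with 9 welders, 1/9 is done (8/9 left).
With 6 welders the rate is 6/81 = 2/27, so the rest takes 8/9 ÷ 2/27 = 12 hours.
Total = 1 + 12 = 13 hours.

13 hours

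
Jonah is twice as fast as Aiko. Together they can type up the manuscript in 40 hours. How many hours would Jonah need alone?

60 hours

Let Aiko's rate be r; then Jonah's rate is 2r, so together (2 + 1)r = 3r = 1/40.
Thus r = 1/120 per hour.
Aiko alone: 120 hours; Jonah alone: 60 hours.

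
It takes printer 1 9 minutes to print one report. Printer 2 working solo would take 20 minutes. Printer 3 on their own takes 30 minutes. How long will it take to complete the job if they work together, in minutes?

Combined rate: 1/9 + 1/20 + 1/30 = (20 + 9 + 6)/180 = 35/180 = 7/36 per minute.
Time = 1 ÷ (7/36) = 36/7 minutes.

36/7 minutes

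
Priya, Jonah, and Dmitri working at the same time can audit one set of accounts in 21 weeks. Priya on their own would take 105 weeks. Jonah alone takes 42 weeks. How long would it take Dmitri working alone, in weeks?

70 weeks

Combined rate is 1/21 per week.
Known contribution: 1/105 + 1/42 = (2 + 5)/210 = 7/210 = 1/30 per week.
So Dmitri's rate is 1/21 − 1/30 = 1/70, meaning 70 weeks alone.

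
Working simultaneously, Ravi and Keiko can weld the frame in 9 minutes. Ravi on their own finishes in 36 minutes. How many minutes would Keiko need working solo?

12 minutes

Combined rate is 1/9 per minute.
Known contribution: 1/36 per minute.
So Keiko's rate is 1/9 − 1/36 = 1/12, meaning 12 minutes alone.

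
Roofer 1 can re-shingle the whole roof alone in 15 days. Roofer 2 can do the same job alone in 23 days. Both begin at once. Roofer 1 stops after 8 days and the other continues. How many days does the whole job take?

In the first 8 days the combined rate is 38/345, so 304/345 of the job is done, leaving 41/345.
After Roofer 1 leaves the rate is 1/23 per day; the remaining 41/345 takes 41/15 days.
Total = 8 + 41/15 = 161/15 days.

161/15 days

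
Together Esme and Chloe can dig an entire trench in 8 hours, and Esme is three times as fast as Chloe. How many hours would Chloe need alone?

32 hours

Let Chloe's rate be r; then Esme's rate is 3r, so together (3 + 1)r = 4r = 1/8.
Thus r = 1/32 per hour.
Chloe alone: 32 hours; Esme alone: 32/3 hours.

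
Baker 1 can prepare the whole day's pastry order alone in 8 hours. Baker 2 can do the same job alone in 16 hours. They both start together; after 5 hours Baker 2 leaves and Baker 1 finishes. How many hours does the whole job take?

In the first 5 hours the combined rate is 3/16, so 15/16 of the job is done, leaving 1/16.
After Baker 2 leaves the rate is 1/8 per hour; the remaining 1/16 takes 1/2 hours.
Total = 5 + 1/2 = 11/2 hours.

11/2 hours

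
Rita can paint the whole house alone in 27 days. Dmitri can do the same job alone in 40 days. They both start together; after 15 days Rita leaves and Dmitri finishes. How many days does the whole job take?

160/9 days

In the first 15 days the combined rate is 67/1080, so 67/72 of the job is done, leaving 5/72.
After Rita leaves the rate is 1/40 per day; the remaining 5/72 takes 25/9 days.
Total = 15 + 25/9 = 160/9 days.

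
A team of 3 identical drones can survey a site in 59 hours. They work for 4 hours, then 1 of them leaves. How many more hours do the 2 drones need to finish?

One drone does 1/177 of the job per hour.
After 4 hours with 3 drones, 4/59 is done (55/59 left).
With 2 drones the rate is 2/177, so the rest takes 55/59 ÷ 2/177 = 165/2 hours.

165/2 hours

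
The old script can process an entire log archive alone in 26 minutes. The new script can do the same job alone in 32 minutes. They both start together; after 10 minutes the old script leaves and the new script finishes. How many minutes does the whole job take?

256/13 minutes

In the first 10 minutes the combined rate is 29/416, so 145/208 of the job is done, leaving 63/208.
After the old script leaves the rate is 1/32 per minute; the remaining 63/208 takes 126/13 minutes.
Total = 10 + 126/13 = 256/13 minutes.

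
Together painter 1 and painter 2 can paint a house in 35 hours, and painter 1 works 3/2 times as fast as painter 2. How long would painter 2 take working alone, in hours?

175/2 hours

Let painter 2's rate be r; then painter 1's rate is (3/2)r, so together (3/2 + 1)r = (5/2)r = 1/35.
Thus r = 2/175 per hour.
Painter 2 alone: 175/2 hours; painter 1 alone: 175/3 hours.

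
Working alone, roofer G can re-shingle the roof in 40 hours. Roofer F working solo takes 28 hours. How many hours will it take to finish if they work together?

With two workers the combined time is the product over the sum: 40·28/(40+28) = 1120/68 = 280/17 hours.

280/17 hours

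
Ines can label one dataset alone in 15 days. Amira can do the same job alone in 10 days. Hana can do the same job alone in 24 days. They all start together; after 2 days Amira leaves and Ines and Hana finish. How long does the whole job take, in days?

96/13 days

In the first 2 days the combined rate is 5/24, so 5/12 of the job is done, leaving 7/12.
After Amira leaves the rate is 13/120 per day; the remaining 7/12 takes 70/13 days.
Total = 2 + 70/13 = 96/13 days.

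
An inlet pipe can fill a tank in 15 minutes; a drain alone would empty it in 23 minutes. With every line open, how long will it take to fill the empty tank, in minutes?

Net rate = 1/15 − 1/23 = (23 − 15)/345 = 8/345 per minute.
Filling time = 1 ÷ (8/345) = 345/8 minutes.

345/8 minutes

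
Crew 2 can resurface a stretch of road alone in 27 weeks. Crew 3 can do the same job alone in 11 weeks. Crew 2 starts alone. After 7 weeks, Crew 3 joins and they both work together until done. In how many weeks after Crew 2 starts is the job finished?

243/19 weeks

In the first 7 weeks Crew 2 alone does 7/27 of the job, leaving 20/27.
Once everyone is working, combined rate: 1/27 + 1/11 = (11 + 27)/297 = 38/297 per week.
Remaining 20/27 at 38/297 per week takes 110/19 weeks.
Total from the start = 7 + 110/19 = 243/19 weeks.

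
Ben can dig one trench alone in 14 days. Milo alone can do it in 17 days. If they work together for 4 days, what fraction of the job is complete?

Combined rate: 1/14 + 1/17 = (17 + 14)/238 = 31/238 per day.
In 4 days they complete 4·31/238 = 62/119 of the job.

62/119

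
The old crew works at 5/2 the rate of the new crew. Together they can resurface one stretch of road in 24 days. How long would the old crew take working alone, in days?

168/5 days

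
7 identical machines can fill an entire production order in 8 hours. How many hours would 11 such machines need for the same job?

56/11 hours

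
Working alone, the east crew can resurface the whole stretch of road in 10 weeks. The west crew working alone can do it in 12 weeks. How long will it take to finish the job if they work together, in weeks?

Combined rate: 1/10 + 1/12 = (6 + 5)/60 = 11/60 per week.
Time = 1 ÷ (11/60) = 60/11 weeks.

60/11 weeks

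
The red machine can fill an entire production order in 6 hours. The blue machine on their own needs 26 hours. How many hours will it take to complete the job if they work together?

39/8 hours

Combined rate: 1/6 + 1/26 = (13 + 3)/78 = 16/78 = 8/39 per hour.
Time = 1 ÷ (8/39) = 39/8 hours.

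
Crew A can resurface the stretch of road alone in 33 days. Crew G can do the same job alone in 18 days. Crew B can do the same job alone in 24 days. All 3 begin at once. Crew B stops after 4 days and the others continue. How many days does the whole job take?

165/17 days

In the first 4 days the combined rate is 101/792, so 101/198 of the job is done, leaving 97/198.
After crew B leaves the rate is 17/198 per day; the remaining 97/198 takes 97/17 days.
Total = 4 + 97/17 = 165/17 days.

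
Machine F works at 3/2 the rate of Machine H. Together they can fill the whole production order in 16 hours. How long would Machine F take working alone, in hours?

80/3 hours

Let Machine H's rate be r; then Machine F's rate is (3/2)r, so together (3/2 + 1)r = (5/2)r = 1/16.
Thus r = 1/40 per hour.
Machine H alone: 40 hours; Machine F alone: 80/3 hours.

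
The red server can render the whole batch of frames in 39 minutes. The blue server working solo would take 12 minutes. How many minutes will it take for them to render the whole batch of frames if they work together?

156/17 minutes

Combined rate: 1/39 + 1/12 = (4 + 13)/156 = 17/156 per minute.
Time = 1 ÷ (17/156) = 156/17 minutes.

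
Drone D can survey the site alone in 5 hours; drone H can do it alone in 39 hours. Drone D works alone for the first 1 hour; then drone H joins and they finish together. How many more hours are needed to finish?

In 1 hour drone D does 1/5 of the job, leaving 4/5.
Drone D and drone H together work at 44/195 per hour, so finishing takes 4/5 ÷ 44/195 = 39/11 hours.

39/11 hours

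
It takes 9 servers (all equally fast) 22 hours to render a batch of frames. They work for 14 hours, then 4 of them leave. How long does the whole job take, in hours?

142/5 hours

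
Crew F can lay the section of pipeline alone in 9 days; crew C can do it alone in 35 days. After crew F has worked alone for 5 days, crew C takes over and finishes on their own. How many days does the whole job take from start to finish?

In 5 days crew F does 5/9 of the job, leaving 4/9.
Crew C works at 1/35 per day, so finishing takes 4/9 ÷ 1/35 = 140/9 days.
Total time = 5 + 140/9 = 185/9 days.

185/9 days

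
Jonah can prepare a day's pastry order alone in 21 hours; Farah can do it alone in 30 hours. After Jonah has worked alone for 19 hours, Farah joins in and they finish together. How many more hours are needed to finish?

In 19 hours Jonah does 19/21 of the job, leaving 2/21.
Jonah and Farah together work at 17/210 per hour, so finishing takes 2/21 ÷ 17/210 = 20/17 hours.

20/17 hours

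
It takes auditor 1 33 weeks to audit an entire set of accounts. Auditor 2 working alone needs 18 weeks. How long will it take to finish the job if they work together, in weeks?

198/17 weeks

With two workers the combined time is the product over the sum: 33·18/(33+18) = 594/51 = 198/17 weeks.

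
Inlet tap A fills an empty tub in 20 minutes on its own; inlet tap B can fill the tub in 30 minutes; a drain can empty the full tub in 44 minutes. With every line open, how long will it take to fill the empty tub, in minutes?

33/2 minutes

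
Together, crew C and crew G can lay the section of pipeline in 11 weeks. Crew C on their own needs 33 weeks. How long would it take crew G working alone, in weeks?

33/2 weeks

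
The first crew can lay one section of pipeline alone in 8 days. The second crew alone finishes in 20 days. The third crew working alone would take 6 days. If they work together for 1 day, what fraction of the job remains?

Combined rate: 1/8 + 1/20 + 1/6 = (15 + 6 + 20)/120 = 41/120 per day.
In 1 day they complete 1·41/120 = 41/120 of the job.
So 79/120 remains.

79/120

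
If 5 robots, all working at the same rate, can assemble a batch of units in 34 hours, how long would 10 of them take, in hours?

Total work is 5·34 = 170 robot-hours.
With 10 robots: 170/10 = 17 hours.

17 hours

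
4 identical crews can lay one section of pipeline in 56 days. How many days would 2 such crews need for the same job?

Total work is 4·56 = 224 crew-days.
With 2 crews: 224/2 = 112 days.

112 days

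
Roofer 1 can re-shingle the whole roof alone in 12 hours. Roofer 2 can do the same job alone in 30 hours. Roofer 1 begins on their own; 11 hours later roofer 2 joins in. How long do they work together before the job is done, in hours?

In the first 11 hours roofer 1 alone does 11/12 of the job, leaving 1/12.
Once everyone is working, combined rate: 1/12 + 1/30 = (5 + 2)/60 = 7/60 per hour.
Remaining 1/12 at 7/60 per hour takes 5/7 hours.

5/7 hours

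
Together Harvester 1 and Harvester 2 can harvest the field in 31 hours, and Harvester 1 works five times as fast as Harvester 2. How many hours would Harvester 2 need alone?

Let Harvester 2's rate be r; then Harvester 1's rate is 5r, so together (5 + 1)r = 6r = 1/31.
Thus r = 1/186 per hour.
Harvester 2 alone: 186 hours; Harvester 1 alone: 186/5 hours.

186 hours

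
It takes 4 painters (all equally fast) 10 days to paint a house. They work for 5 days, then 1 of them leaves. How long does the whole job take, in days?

One painter does 1/40 of the job per day.
After 5 days with 4 painters, 1/2 is done (1/2 left).
With 3 painters the rate is 3/40, so the rest takes 1/2 ÷ 3/40 = 20/3 days.
Total = 5 + 20/3 = 35/3 days.

35/3 days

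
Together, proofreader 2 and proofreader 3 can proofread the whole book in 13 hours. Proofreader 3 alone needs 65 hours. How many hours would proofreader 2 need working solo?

65/4 hours

Combined rate is 1/13 per hour.
Known contribution: 1/65 per hour.
So proofreader 2's rate is 1/13 − 1/65 = 4/65, meaning 65/4 hours alone.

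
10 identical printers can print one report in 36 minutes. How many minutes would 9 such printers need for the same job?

40 minutes

Total work is 10·36 = 360 printer-minutes.
With 9 printers: 360/9 = 40 minutes.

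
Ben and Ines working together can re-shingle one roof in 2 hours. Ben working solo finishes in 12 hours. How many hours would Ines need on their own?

12/5 hours

Combined rate is 1/2 per hour.
Known contribution: 1/12 per hour.
So Ines's rate is 1/2 − 1/12 = 5/12, meaning 12/5 hours alone.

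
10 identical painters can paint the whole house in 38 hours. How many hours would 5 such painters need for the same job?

Total work is 10·38 = 380 painter-hours.
With 5 painters: 380/5 = 76 hours.

76 hours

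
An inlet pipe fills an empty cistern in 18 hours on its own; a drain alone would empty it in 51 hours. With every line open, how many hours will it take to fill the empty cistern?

Net rate = 1/18 − 1/51 = (17 − 6)/306 = 11/306 per hour.
Filling time = 1 ÷ (11/306) = 306/11 hours.

306/11 hours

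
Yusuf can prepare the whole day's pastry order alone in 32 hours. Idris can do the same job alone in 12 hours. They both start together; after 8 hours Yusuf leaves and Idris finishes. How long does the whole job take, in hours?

9 hours

In the first 8 hours the combined rate is 11/96, so 11/12 of the job is done, leaving 1/12.
After Yusuf leaves the rate is 1/12 per hour; the remaining 1/12 takes 1 hour.
Total = 8 + 1 = 9 hours.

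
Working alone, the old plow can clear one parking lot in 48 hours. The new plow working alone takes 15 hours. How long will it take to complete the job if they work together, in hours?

80/7 hours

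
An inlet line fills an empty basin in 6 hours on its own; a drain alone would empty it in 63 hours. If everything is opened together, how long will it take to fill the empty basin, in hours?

Net rate = 1/6 − 1/63 = (21 − 2)/126 = 19/126 per hour.
Filling time = 1 ÷ (19/126) = 126/19 hours.

126/19 hours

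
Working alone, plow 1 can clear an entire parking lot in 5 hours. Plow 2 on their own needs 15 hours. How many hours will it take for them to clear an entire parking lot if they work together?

With two workers the combined time is the product over the sum: 5·15/(5+15) = 75/20 = 15/4 hours.

15/4 hours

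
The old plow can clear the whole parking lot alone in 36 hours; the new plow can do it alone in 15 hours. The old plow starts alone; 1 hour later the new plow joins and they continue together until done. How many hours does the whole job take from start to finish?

In 1 hour the old plow does 1/36 of the job, leaving 35/36.
The old plow and the new plow together work at 17/180 per hour, so finishing takes 35/36 ÷ 17/180 = 175/17 hours.
Total time = 1 + 175/17 = 192/17 hours.

192/17 hours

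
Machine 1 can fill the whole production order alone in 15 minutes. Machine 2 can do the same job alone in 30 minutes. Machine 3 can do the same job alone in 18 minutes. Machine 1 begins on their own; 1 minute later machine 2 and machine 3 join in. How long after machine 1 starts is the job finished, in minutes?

In the first 1 minute machine 1 alone does 1/15 of the job, leaving 14/15.
Once everyone is working, combined rate: 1/15 + 1/30 + 1/18 = (6 + 3 + 5)/90 = 14/90 = 7/45 per minute.
Remaining 14/15 at 7/45 per minute takes 6 minutes.
Total from the start = 1 + 6 = 7 minutes.

7 minutes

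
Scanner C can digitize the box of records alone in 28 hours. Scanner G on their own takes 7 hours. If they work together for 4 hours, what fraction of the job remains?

Combined rate: 1/28 + 1/7 = (1 + 4)/28 = 5/28 per hour.
In 4 hours they complete 4·5/28 = 5/7 of the job.
So 2/7 remains.

2/7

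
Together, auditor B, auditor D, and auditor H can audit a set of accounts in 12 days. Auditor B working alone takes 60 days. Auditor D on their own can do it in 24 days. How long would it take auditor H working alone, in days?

40 days

Combined rate is 1/12 per day.
Known contribution: 1/60 + 1/24 = (2 + 5)/120 = 7/120 per day.
So auditor H's rate is 1/12 − 7/120 = 1/40, meaning 40 days alone.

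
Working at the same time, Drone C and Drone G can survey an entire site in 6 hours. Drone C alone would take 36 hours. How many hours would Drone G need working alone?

Combined rate is 1/6 per hour.
Known contribution: 1/36 per hour.
So Drone G's rate is 1/6 − 1/36 = 5/36, meaning 36/5 hours alone.

36/5 hours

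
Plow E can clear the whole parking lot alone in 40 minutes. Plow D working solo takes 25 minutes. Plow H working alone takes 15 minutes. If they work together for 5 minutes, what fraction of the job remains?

Combined rate: 1/40 + 1/25 + 1/15 = (15 + 24 + 40)/600 = 79/600 per minute.
In 5 minutes they complete 5·79/600 = 79/120 of the job.
So 41/120 remains.

41/120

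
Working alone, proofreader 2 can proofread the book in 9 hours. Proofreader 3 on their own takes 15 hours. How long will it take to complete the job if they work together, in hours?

With two workers the combined time is the product over the sum: 9·15/(9+15) = 135/24 = 45/8 hours.

45/8 hours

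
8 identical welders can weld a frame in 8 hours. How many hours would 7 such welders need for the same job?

Total work is 8·8 = 64 welder-hours.
With 7 welders: 64/7 hours.

64/7 hours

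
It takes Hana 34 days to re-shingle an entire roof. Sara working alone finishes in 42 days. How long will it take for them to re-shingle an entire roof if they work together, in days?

357/19 days

Combined rate: 1/34 + 1/42 = (21 + 17)/714 = 38/714 = 19/357 per day.
Time = 1 ÷ (19/357) = 357/19 days.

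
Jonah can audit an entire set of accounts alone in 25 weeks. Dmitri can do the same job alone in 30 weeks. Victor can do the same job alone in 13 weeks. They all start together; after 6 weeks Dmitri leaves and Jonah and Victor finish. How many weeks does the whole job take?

In the first 6 weeks the combined rate is 293/1950, so 293/325 of the job is done, leaving 32/325.
After Dmitri leaves the rate is 38/325 per week; the remaining 32/325 takes 16/19 weeks.
Total = 6 + 16/19 = 130/19 weeks.

130/19 weeks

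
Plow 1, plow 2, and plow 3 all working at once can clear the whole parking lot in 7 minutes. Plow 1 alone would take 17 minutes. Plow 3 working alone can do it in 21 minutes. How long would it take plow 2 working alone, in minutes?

Combined rate is 1/7 per minute.
Known contribution: 1/17 + 1/21 = (21 + 17)/357 = 38/357 per minute.
So plow 2's rate is 1/7 − 38/357 = 13/357, meaning 357/13 minutes alone.

357/13 minutes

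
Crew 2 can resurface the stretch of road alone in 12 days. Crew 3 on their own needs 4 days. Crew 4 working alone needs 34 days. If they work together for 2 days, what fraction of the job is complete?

Combined rate: 1/12 + 1/4 + 1/34 = (17 + 51 + 6)/204 = 74/204 = 37/102 per day.
In 2 days they complete 2·37/102 = 37/51 of the job.

37/51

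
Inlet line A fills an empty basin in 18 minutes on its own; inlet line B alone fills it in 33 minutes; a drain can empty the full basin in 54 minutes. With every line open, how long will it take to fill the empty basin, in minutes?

297/20 minutes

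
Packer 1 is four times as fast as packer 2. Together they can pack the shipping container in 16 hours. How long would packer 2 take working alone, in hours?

Let packer 2's rate be r; then packer 1's rate is 4r, so together (4 + 1)r = 5r = 1/16.
Thus r = 1/80 per hour.
Packer 2 alone: 80 hours; packer 1 alone: 20 hours.

80 hours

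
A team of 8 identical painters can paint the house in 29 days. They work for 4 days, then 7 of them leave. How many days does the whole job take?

One painter does 1/232 of the job per day.
After 4 days with 8 painters, 4/29 is done (25/29 left).
With 1 painter the rate is 1/232, so the rest takes 25/29 ÷ 1/232 = 200 days.
Total = 4 + 200 = 204 days.

204 days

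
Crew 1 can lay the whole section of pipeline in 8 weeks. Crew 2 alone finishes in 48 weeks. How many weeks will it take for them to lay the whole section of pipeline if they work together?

Combined rate: 1/8 + 1/48 = (6 + 1)/48 = 7/48 per week.
Time = 1 ÷ (7/48) = 48/7 weeks.

48/7 weeks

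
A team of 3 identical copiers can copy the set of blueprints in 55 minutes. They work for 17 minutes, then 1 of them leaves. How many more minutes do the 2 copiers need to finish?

One copier does 1/165 of the job per minute.
After 17 minutes with 3 copiers, 17/55 is done (38/55 left).
With 2 copiers the rate is 2/165, so the rest takes 38/55 ÷ 2/165 = 57 minutes.

57 minutes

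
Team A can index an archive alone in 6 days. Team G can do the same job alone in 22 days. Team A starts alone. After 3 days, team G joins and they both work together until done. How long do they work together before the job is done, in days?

33/14 days

In the first 3 days team A alone does 3/6 = 1/2 of the job, leaving 1/2.
Once everyone is working, combined rate: 1/6 + 1/22 = (11 + 3)/66 = 14/66 = 7/33 per day.
Remaining 1/2 at 7/33 per day takes 33/14 days.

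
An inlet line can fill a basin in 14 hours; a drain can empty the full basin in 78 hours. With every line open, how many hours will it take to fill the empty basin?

Net rate = 1/14 − 1/78 = (39 − 7)/546 = 32/546 = 16/273 per hour.
Filling time = 1 ÷ (16/273) = 273/16 hours.

273/16 hours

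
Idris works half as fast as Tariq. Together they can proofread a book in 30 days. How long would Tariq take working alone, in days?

Let Tariq's rate be r; then Idris's rate is (1/2)r, so together (1/2 + 1)r = (3/2)r = 1/30.
Thus r = 1/45 per day.
Tariq alone: 45 days; Idris alone: 90 days.

45 days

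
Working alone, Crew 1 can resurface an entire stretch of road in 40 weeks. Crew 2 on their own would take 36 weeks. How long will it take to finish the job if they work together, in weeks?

360/19 weeks

With two workers the combined time is the product over the sum: 40·36/(40+36) = 1440/76 = 360/19 weeks.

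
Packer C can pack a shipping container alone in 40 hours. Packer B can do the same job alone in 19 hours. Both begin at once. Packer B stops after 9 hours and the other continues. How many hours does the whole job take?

In the first 9 hours the combined rate is 59/760, so 531/760 of the job is done, leaving 229/760.
After Packer B leaves the rate is 1/40 per hour; the remaining 229/760 takes 229/19 hours.
Total = 9 + 229/19 = 400/19 hours.

400/19 hours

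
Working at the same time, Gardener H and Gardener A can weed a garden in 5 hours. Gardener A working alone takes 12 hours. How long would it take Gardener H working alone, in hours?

60/7 hours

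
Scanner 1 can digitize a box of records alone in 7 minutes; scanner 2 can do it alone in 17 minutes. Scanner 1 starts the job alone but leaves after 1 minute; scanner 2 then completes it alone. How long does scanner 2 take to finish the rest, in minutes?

102/7 minutes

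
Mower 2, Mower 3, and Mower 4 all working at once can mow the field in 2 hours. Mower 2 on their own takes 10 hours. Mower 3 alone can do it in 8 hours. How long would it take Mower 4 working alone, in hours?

Combined rate is 1/2 per hour.
Known contribution: 1/10 + 1/8 = (4 + 5)/40 = 9/40 per hour.
So Mower 4's rate is 1/2 − 9/40 = 11/40, meaning 40/11 hours alone.

40/11 hours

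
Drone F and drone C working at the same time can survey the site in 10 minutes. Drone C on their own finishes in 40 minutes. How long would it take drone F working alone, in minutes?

40/3 minutes

Combined rate is 1/10 per minute.
Known contribution: 1/40 per minute.
So drone F's rate is 1/10 − 1/40 = 3/40, meaning 40/3 minutes alone.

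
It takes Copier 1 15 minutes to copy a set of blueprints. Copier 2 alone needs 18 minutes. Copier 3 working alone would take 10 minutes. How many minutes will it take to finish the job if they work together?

9/2 minutes

Combined rate: 1/15 + 1/18 + 1/10 = (6 + 5 + 9)/90 = 20/90 = 2/9 per minute.
Time = 1 ÷ (2/9) = 9/2 minutes.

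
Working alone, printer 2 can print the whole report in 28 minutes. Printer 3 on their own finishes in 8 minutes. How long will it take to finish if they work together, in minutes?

56/9 minutes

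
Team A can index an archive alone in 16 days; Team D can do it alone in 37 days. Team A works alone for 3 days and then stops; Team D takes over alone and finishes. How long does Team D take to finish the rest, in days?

481/16 days

In 3 days Team A does 3/16 of the job, leaving 13/16.
Team D works at 1/37 per day, so finishing takes 13/16 ÷ 1/37 = 481/16 days.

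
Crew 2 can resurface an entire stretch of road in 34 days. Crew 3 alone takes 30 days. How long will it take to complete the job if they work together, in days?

255/16 days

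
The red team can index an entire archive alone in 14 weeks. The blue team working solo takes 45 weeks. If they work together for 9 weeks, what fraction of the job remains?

Combined rate: 1/14 + 1/45 = (45 + 14)/630 = 59/630 per week.
In 9 weeks they complete 9·59/630 = 59/70 of the job.
So 11/70 remains.

11/70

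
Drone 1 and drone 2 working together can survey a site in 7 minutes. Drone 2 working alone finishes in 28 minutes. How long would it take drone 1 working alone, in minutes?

28/3 minutes

Combined rate is 1/7 per minute.
Known contribution: 1/28 per minute.
So drone 1's rate is 1/7 − 1/28 = 3/28, meaning 28/3 minutes alone.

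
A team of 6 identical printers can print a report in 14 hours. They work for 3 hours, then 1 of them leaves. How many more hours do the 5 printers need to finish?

66/5 hours

One printer does 1/84 of the job per hour.
After 3 hours with 6 printers, 3/14 is done (11/14 left).
With 5 printers the rate is 5/84, so the rest takes 11/14 ÷ 5/84 = 66/5 hours.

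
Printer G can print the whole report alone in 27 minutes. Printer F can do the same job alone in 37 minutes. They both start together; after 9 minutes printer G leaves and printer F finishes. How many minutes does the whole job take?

In the first 9 minutes the combined rate is 64/999, so 64/111 of the job is done, leaving 47/111.
After printer G leaves the rate is 1/37 per minute; the remaining 47/111 takes 47/3 minutes.
Total = 9 + 47/3 = 74/3 minutes.

74/3 minutes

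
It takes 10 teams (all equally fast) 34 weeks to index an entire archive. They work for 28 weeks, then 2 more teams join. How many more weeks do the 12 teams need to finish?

5 weeks

One team does 1/340 of the job per week.
After 28 weeks with 10 teams, 14/17 is done (3/17 left).
With 12 teams the rate is 12/340 = 3/85, so the rest takes 3/17 ÷ 3/85 = 5 weeks.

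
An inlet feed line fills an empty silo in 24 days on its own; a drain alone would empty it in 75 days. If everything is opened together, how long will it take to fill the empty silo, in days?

600/17 days

Net rate = 1/24 − 1/75 = (25 − 8)/600 = 17/600 per day.
Filling time = 1 ÷ (17/600) = 600/17 days.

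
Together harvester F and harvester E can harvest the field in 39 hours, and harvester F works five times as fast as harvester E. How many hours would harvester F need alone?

234/5 hours

Let harvester E's rate be r; then harvester F's rate is 5r, so together (5 + 1)r = 6r = 1/39.
Thus r = 1/234 per hour.
Harvester E alone: 234 hours; harvester F alone: 234/5 hours.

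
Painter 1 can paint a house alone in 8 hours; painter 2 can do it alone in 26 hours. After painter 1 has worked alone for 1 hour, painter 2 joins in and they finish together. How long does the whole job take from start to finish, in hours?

108/17 hours

In 1 hour painter 1 does 1/8 of the job, leaving 7/8.
Painter 1 and painter 2 together work at 17/104 per hour, so finishing takes 7/8 ÷ 17/104 = 91/17 hours.
Total time = 1 + 91/17 = 108/17 hours.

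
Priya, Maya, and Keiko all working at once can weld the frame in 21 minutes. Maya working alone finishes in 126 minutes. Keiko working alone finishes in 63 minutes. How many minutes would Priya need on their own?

42 minutes

Combined rate is 1/21 per minute.
Known contribution: 1/126 + 1/63 = (1 + 2)/126 = 3/126 = 1/42 per minute.
So Priya's rate is 1/21 − 1/42 = 1/42, meaning 42 minutes alone.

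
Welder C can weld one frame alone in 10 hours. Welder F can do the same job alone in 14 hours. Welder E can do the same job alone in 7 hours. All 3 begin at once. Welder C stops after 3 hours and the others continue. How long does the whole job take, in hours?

49/15 hours

In the first 3 hours the combined rate is 11/35, so 33/35 of the job is done, leaving 2/35.
After welder C leaves the rate is 3/14 per hour; the remaining 2/35 takes 4/15 hours.
Total = 3 + 4/15 = 49/15 hours.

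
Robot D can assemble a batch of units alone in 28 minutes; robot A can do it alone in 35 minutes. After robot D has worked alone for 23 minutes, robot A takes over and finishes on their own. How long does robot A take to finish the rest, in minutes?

In 23 minutes robot D does 23/28 of the job, leaving 5/28.
Robot A works at 1/35 per minute, so finishing takes 5/28 ÷ 1/35 = 25/4 minutes.

25/4 minutes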